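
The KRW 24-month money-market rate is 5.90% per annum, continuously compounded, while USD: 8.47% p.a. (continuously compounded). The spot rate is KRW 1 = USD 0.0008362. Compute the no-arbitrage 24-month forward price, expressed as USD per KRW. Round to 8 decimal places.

0.00088030

T = 2 years.
Growth of 1 USD over T: e^(0.0847×2) = 1.1845939.
KRW accumulates by e^(0.0590×2) = 1.1252441.
Forward (USD per KRW) = 0.0008362 × 1.1845939 / 1.1252441 = 0.0008803045.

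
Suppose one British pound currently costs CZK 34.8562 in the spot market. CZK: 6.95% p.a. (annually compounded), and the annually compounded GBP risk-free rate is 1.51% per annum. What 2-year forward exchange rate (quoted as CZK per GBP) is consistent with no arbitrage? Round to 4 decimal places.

38.6922

T = 2 years.
CZK growth factor: (1 + 0.0695)^2 = 1.14383025.
GBP growth factor: (1 + 0.0151)^2 = 1.03042801.
CIP: F = S · (grow CZK)/(grow GBP) = 34.8562 × 1.14383025/1.03042801 = 38.692248 CZK per GBP.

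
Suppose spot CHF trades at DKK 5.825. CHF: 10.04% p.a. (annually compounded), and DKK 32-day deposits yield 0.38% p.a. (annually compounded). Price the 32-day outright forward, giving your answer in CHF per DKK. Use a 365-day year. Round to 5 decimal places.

T = 32/365 years.
DKK growth factor: (1 + 0.0038)^(32/365) = 1.0003326.
CHF accumulates by (1 + 0.1004)^(32/365) = 1.0084231.
Forward (DKK per CHF) = 5.825 × 1.0003326 / 1.0084231 = 5.778266.
Quoted the other way: 1/5.778266 = 0.17306 CHF per DKK.

0.17306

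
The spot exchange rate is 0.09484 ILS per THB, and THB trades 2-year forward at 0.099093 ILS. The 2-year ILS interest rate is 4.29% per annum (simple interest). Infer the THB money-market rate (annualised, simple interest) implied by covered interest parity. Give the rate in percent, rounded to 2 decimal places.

1.96%

T = 2 years.
By CIP, F/S equals the ILS-to-THB growth ratio: 0.099093/0.09484 = 1.0448439.
ILS growth factor: 1 + 0.0429×2 = 1.085800.
Hence g_THB = 1.0391983.
(1.0391983 − 1)/T = 0.019599, i.e. 1.96%.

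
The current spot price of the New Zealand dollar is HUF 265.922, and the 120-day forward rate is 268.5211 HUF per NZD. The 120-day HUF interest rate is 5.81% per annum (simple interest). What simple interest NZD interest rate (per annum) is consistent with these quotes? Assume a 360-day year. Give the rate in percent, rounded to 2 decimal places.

T = 120/360 years.
By CIP, F/S equals the HUF-to-NZD growth ratio: 268.5211/265.922 = 1.0097739.
The HUF side grows by 1 + 0.0581×120/360 = 1.0193667.
Hence g_NZD = 1.0094999.
(1.0094999 − 1)/T = 0.028500, i.e. 2.85%.

2.85%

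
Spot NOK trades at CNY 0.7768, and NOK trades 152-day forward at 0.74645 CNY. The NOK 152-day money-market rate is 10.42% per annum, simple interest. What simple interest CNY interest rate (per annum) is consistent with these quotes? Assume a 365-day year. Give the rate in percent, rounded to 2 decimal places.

T = 152/365 years.
By CIP, F/S equals the CNY-to-NOK growth ratio: 0.74645/0.7768 = 0.9609295.
The NOK side grows by 1 + 0.1042×152/365 = 1.0433929.
Hence g_CNY = 1.002627.
r = (1.002627 − 1)/(152/365) = 0.006308 → 0.63%.

0.63%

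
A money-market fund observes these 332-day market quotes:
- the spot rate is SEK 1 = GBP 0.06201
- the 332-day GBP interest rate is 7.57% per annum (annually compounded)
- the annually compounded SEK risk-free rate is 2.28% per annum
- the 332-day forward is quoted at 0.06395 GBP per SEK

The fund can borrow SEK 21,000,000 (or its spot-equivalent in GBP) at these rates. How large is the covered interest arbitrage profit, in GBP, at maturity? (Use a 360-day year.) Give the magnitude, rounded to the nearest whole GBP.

GBP 21,697

T = 332/360 years.
Route A — deposit SEK, sell forward: 21,000,000 × 1.021008174 × 0.06395 = GBP 1,371,162.93.
Route B — convert at spot, deposit GBP: 21,000,000 × 0.06201 × 1.069612082 = GBP 1,392,859.55.
The quoted forward undervalues SEK, so borrow SEK, convert to GBP at spot, deposit the GBP at 7.57%, and buy SEK forward at 0.06395 to cover the loan.
Arbitrage profit = |1,371,162.93 − 1,392,859.55| = GBP 21,697.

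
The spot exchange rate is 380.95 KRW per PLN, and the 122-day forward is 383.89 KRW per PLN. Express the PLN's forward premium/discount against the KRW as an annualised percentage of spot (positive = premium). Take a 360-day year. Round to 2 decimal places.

+2.28%

T = 122/360 years.
(F − S)/S = (383.89 − 380.95)/380.95 = 0.0077175.
Annualise by dividing by T: 0.0077175 / (122/360) = 0.022773 → 2.28%.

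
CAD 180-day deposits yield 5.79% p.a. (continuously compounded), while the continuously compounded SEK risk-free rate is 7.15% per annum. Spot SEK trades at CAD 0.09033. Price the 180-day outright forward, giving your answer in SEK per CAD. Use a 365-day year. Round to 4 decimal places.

T = 180/365 years.
CAD growth factor: e^(0.0579×180/365) = 1.02896498.
Growth of 1 SEK over T: e^(0.0715×180/365) = 1.03588929.
Forward (CAD per SEK) = 0.09033 × 1.02896498 / 1.03588929 = 0.089726197.
Quoted the other way: 1/0.089726197 = 11.1450 SEK per CAD.

11.1450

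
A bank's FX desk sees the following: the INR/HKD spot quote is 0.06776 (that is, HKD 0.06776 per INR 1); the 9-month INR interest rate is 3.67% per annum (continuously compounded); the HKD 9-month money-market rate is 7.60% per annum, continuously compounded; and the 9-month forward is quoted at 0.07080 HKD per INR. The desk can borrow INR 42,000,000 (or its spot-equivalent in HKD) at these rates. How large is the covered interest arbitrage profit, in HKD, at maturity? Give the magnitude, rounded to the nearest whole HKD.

HKD 43,735

T = 9/12 years.
Keep in INR, deliver into the forward: 42,000,000·1.027907312·0.07080 = HKD 3,056,585.18.
Swap to HKD now, deposit: 42,000,000·0.06776·1.05865581 = HKD 3,012,849.74.
The quoted forward overvalues INR, so borrow HKD, buy INR at spot, deposit the INR at 3.67%, and sell the proceeds forward at 0.07080.
Arbitrage profit = |3,056,585.18 − 3,012,849.74| = HKD 43,735.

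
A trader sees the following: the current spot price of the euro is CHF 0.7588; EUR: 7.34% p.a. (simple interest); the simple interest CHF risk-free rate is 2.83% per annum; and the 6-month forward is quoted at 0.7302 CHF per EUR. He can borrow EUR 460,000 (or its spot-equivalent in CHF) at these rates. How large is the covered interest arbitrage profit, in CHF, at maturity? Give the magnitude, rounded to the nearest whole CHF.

CHF 5,768

T = 6/12 years.
Keep in EUR, deliver into the forward: 460,000·1.036700·0.7302 = CHF 348,219.24.
Swap to CHF now, deposit: 460,000·0.7588·1.014150 = CHF 353,987.03.
The quoted forward undervalues EUR, so borrow EUR, convert to CHF at spot, deposit the CHF at 2.83%, and buy EUR forward at 0.7302 to cover the loan.
The gap between the two covered legs is CHF 5,768.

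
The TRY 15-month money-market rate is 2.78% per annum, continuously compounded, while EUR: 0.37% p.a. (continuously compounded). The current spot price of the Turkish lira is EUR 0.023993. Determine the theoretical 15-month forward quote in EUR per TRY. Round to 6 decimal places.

T = 15/12 years.
Growth of 1 EUR over T: e^(0.0037×15/12) = 1.0046357.
Growth of 1 TRY over T: e^(0.0278×15/12) = 1.0353608.
CIP: F = S · (grow EUR)/(grow TRY) = 0.023993 × 1.0046357/1.0353608 = 0.02328099 EUR per TRY.

0.023281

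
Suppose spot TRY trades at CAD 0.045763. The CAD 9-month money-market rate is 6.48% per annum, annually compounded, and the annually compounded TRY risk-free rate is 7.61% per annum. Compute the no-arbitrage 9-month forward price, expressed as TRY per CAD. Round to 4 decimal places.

T = 9/12 years.
CAD accumulates by (1 + 0.0648)^(9/12) = 1.0482166.
Growth of 1 TRY over T: (1 + 0.0761)^(9/12) = 1.05654859.
CIP: F = S · (grow CAD)/(grow TRY) = 0.045763 × 1.0482166/1.05654859 = 0.045402111 CAD per TRY.
Quoted the other way: 1/0.045402111 = 22.0254 TRY per CAD.

22.0254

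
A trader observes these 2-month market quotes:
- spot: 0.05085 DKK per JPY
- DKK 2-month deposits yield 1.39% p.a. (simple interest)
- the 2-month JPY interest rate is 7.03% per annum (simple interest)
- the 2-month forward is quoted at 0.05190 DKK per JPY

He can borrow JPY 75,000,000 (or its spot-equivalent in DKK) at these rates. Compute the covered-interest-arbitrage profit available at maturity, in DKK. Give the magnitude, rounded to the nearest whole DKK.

T = 2/12 years.
Route A — deposit JPY, sell forward: 75,000,000 × 1.011716667 × 0.05190 = DKK 3,938,107.13.
Route B — convert at spot, deposit DKK: 75,000,000 × 0.05085 × 1.002316667 = DKK 3,822,585.19.
The quoted forward overvalues JPY, so borrow DKK, buy JPY at spot, deposit the JPY at 7.03%, and sell the proceeds forward at 0.05190.
Arbitrage profit = |3,938,107.13 − 3,822,585.19| = DKK 115,522.

DKK 115,522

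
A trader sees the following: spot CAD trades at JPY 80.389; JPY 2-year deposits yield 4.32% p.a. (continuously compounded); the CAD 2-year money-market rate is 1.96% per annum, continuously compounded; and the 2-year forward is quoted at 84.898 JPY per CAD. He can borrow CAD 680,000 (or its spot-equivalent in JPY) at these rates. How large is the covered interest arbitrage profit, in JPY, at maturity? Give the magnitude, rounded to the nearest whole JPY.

T = 2 years.
Route A — deposit CAD, sell forward: 680,000 × 1.0399784585 × 84.898 = JPY 60,038,622.00.
Route B — convert at spot, deposit JPY: 680,000 × 80.389 × 1.090242338 = JPY 59,597,574.09.
The quoted forward overvalues CAD, so borrow JPY, buy CAD at spot, deposit the CAD at 1.96%, and sell the proceeds forward at 84.898.
The gap between the two covered legs is JPY 441,048.

JPY 441,048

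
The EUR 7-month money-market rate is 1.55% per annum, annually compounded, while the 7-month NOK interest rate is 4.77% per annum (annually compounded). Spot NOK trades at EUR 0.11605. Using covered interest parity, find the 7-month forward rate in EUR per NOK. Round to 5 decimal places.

T = 7/12 years.
Growth of 1 EUR over T: (1 + 0.0155)^(7/12) = 1.0090127.
Growth of 1 NOK over T: (1 + 0.0477)^(7/12) = 1.0275545.
CIP: F = S · (grow EUR)/(grow NOK) = 0.11605 × 1.0090127/1.0275545 = 0.1139559 EUR per NOK.

0.11396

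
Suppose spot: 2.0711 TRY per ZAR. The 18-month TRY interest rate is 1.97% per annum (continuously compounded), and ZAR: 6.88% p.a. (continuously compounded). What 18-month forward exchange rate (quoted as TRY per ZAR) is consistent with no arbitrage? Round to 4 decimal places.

T = 18/12 years.
TRY growth factor: e^(0.0197×18/12) = 1.0299909.
ZAR accumulates by e^(0.0688×18/12) = 1.1087131.
CIP: F = S · (grow TRY)/(grow ZAR) = 2.0711 × 1.0299909/1.1087131 = 1.924045 TRY per ZAR.

1.9240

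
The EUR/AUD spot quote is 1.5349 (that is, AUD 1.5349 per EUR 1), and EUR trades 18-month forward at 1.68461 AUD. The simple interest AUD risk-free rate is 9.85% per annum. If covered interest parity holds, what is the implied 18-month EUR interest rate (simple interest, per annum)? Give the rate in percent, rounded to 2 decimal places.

3.05%

T = 18/12 years.
F/S = 1.68461/1.5349 = 1.0975373 = (growth of AUD) / (growth of EUR).
AUD growth factor: 1 + 0.0985×18/12 = 1.147750.
Hence g_EUR = 1.0457503.
r = (1.0457503 − 1)/(18/12) = 0.030500 → 3.05%.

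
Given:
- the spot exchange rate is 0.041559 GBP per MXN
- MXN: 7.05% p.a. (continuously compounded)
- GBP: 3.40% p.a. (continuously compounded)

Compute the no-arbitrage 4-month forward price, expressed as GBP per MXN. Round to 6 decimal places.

T = 4/12 years.
GBP growth factor: e^(0.0340×4/12) = 1.0113978.
Growth of 1 MXN over T: e^(0.0705×4/12) = 1.0237783.
Forward (GBP per MXN) = 0.041559 × 1.0113978 / 1.0237783 = 0.04105643.

0.041056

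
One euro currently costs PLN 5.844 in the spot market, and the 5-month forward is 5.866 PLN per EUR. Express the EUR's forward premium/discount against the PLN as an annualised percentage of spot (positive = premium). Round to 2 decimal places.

+0.90%

T = 5/12 years.
EUR trades forward at +0.37645% vs spot over the period.
Per annum: 0.0037645 / (5/12) = 0.009035 = 0.90%.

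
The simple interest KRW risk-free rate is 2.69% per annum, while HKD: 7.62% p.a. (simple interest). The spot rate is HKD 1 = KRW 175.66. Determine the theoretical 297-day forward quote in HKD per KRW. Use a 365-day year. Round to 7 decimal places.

0.0059163

T = 297/365 years.
KRW growth factor: 1 + 0.0269×297/365 = 1.0218885.
Growth of 1 HKD over T: 1 + 0.0762×297/365 = 1.0620038.
So F = 175.66 × 1.0218885 / 1.0620038 = 169.0248 (KRW/HKD).
Invert for HKD per KRW: 1 / 169.0248 = 0.0059163.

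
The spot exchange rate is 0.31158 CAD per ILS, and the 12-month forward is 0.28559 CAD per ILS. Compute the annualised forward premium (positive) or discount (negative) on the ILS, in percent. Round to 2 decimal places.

T = 1 year.
(F − S)/S = (0.28559 − 0.31158)/0.31158 = -0.0834136.
Annualise by dividing by T: -0.0834136 / 1 = -0.083414 → -8.34%.

-8.34%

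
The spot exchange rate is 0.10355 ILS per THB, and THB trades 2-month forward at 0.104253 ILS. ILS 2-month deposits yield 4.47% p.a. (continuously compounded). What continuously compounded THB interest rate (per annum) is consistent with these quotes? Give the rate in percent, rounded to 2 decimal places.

0.41%

T = 2/12 years.
CIP gives F = S · g_ILS/g_THB, so g_ILS/g_THB = 0.104253/0.10355 = 1.0067890.
ILS growth factor: e^(0.0447×2/12) = 1.0074778.
That pins the THB growth at 1.0006842.
r = ln(1.0006842)/(2/12) = 0.004104 → 0.41%.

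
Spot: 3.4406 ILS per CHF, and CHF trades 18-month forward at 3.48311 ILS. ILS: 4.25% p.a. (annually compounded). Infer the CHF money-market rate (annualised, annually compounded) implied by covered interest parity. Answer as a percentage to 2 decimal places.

T = 18/12 years.
CIP gives F = S · g_ILS/g_CHF, so g_ILS/g_CHF = 3.48311/3.4406 = 1.0123554.
ILS growth factor: (1 + 0.0425)^(18/12) = 1.0644226.
Hence g_CHF = 1.0514317.
Annualise: 1.0514317^(12/18) − 1 = 0.034000 = 3.40%.

3.40%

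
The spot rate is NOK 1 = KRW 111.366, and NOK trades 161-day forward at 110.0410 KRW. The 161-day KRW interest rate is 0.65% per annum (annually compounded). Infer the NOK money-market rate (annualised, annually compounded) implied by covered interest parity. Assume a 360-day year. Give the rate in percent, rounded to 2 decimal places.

3.38%

T = 161/360 years.
By CIP, F/S equals the KRW-to-NOK growth ratio: 110.041/111.366 = 0.9881023.
The KRW side grows by (1 + 0.0065)^(161/360) = 1.0029017.
So the NOK growth factor = 1.0149776.
r = 1.0149776^(360/161) − 1 = 0.033801 → 3.38%.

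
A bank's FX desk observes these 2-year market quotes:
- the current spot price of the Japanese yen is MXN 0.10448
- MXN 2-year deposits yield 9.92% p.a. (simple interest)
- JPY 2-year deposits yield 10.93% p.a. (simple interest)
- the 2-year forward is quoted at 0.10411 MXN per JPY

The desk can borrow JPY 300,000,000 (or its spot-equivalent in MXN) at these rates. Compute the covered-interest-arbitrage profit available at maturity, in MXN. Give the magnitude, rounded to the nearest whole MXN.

T = 2 years.
Invest the JPY and cover forward: 300,000,000 × 1.218600 × 0.10411 = MXN 38,060,533.80.
Convert at spot and invest in MXN: 300,000,000 × 0.10448 × 1.198400 = MXN 37,562,649.60.
The quoted forward overvalues JPY, so borrow MXN, buy JPY at spot, deposit the JPY at 10.93%, and sell the proceeds forward at 0.10411.
The gap between the two covered legs is MXN 497,884.

MXN 497,884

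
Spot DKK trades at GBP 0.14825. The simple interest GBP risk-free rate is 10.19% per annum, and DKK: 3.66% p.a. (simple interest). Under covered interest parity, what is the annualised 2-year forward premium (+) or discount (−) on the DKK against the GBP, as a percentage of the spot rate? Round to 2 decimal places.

T = 2 years.
F = S · g_GBP/g_DKK = 0.14825 × 1.203800/1.073200 = 0.16629086.
(F − S)/S ÷ T = (0.16629086 − 0.14825)/0.14825/2 = 0.060846 → 6.08%.

+6.08%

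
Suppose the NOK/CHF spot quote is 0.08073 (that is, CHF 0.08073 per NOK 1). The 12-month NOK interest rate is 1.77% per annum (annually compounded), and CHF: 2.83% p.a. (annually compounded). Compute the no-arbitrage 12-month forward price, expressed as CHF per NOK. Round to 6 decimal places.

T = 1 year.
Growth of 1 CHF over T: (1 + 0.0283)^1 = 1.028300.
NOK growth factor: (1 + 0.0177)^1 = 1.017700.
CIP: F = S · (grow CHF)/(grow NOK) = 0.08073 × 1.028300/1.017700 = 0.08157085 CHF per NOK.

0.081571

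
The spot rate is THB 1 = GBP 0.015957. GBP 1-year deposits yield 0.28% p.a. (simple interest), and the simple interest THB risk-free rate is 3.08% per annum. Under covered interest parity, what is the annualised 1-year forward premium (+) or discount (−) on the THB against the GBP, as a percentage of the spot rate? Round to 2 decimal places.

T = 1 year.
CIP forward (GBP per THB) = 0.015957 × 1.002800/1.030800 = 0.015523554.
(F − S)/S ÷ T = (0.015523554 − 0.015957)/0.015957/1 = -0.027163 → -2.72%.

-2.72%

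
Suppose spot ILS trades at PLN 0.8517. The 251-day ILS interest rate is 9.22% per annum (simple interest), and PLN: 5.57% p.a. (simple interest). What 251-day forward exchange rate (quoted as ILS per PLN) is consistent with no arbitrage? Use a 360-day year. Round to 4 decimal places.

1.2029

T = 251/360 years.
PLN accumulates by 1 + 0.0557×251/360 = 1.0388353.
ILS accumulates by 1 + 0.0922×251/360 = 1.0642839.
So F = 0.8517 × 1.0388353 / 1.0642839 = 0.8313346 (PLN/ILS).
Quoted the other way: 1/0.8313346 = 1.2029 ILS per PLN.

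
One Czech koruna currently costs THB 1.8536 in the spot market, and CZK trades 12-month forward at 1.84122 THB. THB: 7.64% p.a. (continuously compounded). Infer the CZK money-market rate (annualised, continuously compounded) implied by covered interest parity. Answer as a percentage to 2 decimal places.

8.31%

T = 1 year.
CIP gives F = S · g_THB/g_CZK, so g_THB/g_CZK = 1.84122/1.8536 = 0.9933211.
The THB side grows by e^(0.0764×1) = 1.0793942.
Hence g_CZK = 1.0866518.
Take logs: ln 1.0866518 / 1 = 0.083101, so 8.31%.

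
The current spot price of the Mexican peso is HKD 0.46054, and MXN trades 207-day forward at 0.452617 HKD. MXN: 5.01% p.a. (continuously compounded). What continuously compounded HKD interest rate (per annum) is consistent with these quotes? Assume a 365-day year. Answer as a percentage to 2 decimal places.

T = 207/365 years.
F/S = 0.452617/0.46054 = 0.9827963 = (growth of HKD) / (growth of MXN).
The MXN side grows by e^(0.0501×207/365) = 1.0288204.
Hence g_HKD = 1.0111209.
Take logs: ln 1.0111209 / (207/365) = 0.019501, so 1.95%.

1.95%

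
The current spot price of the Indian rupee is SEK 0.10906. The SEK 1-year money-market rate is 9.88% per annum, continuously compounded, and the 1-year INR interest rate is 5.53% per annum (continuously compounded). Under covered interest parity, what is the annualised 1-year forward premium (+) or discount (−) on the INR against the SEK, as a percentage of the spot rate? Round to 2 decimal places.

+4.45%

T = 1 year.
F = S · g_SEK/g_INR = 0.10906 × 1.1038455/1.0568576 = 0.11390881.
(F − S)/S ÷ T = (0.11390881 − 0.10906)/0.10906/1 = 0.044460 → 4.45%.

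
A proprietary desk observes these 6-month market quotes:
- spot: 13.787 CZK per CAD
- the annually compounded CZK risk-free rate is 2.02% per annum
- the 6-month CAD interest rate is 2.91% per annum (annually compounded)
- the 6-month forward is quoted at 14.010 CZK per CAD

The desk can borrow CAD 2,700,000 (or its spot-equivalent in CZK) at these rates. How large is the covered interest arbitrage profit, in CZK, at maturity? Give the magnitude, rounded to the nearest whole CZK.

CZK 774,444

T = 6/12 years.
Route A — deposit CAD, sell forward: 2,700,000 × 1.0144456614 × 14.010 = CZK 38,373,436.03.
Route B — convert at spot, deposit CZK: 2,700,000 × 13.787 × 1.0100495037 = CZK 37,598,991.77.
The quoted forward overvalues CAD, so borrow CZK, buy CAD at spot, deposit the CAD at 2.91%, and sell the proceeds forward at 14.010.
Arbitrage profit = |38,373,436.03 − 37,598,991.77| = CZK 774,444.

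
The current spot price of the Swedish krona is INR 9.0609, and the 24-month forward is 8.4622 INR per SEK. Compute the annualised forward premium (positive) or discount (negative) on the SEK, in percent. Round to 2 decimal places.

-3.30%

T = 2 years.
SEK trades forward at -6.60751% vs spot over the period.
Annualise by dividing by T: -0.0660751 / 2 = -0.033038 → -3.30%.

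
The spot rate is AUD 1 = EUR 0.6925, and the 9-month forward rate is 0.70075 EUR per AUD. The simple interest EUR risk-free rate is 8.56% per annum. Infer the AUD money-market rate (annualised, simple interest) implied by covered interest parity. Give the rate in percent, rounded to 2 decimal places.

6.89%

T = 9/12 years.
CIP gives F = S · g_EUR/g_AUD, so g_EUR/g_AUD = 0.70075/0.6925 = 1.0119134.
The EUR side grows by 1 + 0.0856×9/12 = 1.064200.
Hence g_AUD = 1.051671.
(1.051671 − 1)/T = 0.068895, i.e. 6.89%.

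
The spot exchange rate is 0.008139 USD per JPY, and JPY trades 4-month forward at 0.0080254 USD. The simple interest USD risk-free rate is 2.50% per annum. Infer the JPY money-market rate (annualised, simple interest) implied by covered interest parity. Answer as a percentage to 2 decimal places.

T = 4/12 years.
By CIP, F/S equals the USD-to-JPY growth ratio: 0.0080254/0.008139 = 0.9860425.
The USD side grows by 1 + 0.0250×4/12 = 1.0083333.
That pins the JPY growth at 1.0226063.
r = (1.0226063 − 1)/(4/12) = 0.067819 → 6.78%.

6.78%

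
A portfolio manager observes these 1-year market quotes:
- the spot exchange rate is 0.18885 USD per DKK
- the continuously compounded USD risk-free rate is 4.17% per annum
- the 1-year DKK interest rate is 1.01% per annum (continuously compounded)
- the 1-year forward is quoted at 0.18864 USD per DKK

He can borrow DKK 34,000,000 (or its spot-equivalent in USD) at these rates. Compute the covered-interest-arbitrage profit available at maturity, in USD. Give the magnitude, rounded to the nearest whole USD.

USD 215,445

T = 1 year.
Keep in DKK, deliver into the forward: 34,000,000·1.010151177·0.18864 = USD 6,478,867.21.
Swap to USD now, deposit: 34,000,000·0.18885·1.042581657 = USD 6,694,312.56.
The quoted forward undervalues DKK, so borrow DKK, convert to USD at spot, deposit the USD at 4.17%, and buy DKK forward at 0.18864 to cover the loan.
Profit = 6,694,312.56 − 6,478,867.21 = USD 215,445.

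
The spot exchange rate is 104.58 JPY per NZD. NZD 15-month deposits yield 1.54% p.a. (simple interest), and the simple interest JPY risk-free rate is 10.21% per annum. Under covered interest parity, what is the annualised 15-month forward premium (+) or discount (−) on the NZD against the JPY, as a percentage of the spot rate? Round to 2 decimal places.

+8.51%

T = 15/12 years.
CIP forward (JPY per NZD) = 104.58 × 1.127625/1.019250 = 115.69980.
Annualised premium = (F − S)/S × (1/T) = (115.69980 − 104.58)/104.58 ÷ (15/12) = 8.51%.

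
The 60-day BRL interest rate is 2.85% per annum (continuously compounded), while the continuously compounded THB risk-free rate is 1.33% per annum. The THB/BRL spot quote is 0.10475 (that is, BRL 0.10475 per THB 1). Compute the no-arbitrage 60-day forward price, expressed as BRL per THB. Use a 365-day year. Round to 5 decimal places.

T = 60/365 years.
BRL accumulates by e^(0.0285×60/365) = 1.0046959.
THB accumulates by e^(0.0133×60/365) = 1.0021887.
Forward (BRL per THB) = 0.10475 × 1.0046959 / 1.0021887 = 0.1050121.

0.10501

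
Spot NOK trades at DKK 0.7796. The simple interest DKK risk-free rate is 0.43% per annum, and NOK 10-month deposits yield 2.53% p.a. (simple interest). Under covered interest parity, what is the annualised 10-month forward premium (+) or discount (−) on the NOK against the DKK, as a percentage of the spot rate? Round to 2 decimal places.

T = 10/12 years.
F = S · g_DKK/g_NOK = 0.7796 × 1.0035833/1.0210833 = 0.7662387.
Annualised premium = (F − S)/S × (1/T) = (0.7662387 − 0.7796)/0.7796 ÷ (10/12) = -2.06%.

-2.06%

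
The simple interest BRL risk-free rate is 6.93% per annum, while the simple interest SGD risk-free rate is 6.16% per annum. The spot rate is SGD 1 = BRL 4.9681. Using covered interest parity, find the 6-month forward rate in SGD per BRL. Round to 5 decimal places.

0.20054

T = 6/12 years.
BRL growth factor: 1 + 0.0693×6/12 = 1.034650.
SGD accumulates by 1 + 0.0616×6/12 = 1.030800.
So F = 4.9681 × 1.034650 / 1.030800 = 4.986656 (BRL/SGD).
Invert for SGD per BRL: 1 / 4.986656 = 0.20054.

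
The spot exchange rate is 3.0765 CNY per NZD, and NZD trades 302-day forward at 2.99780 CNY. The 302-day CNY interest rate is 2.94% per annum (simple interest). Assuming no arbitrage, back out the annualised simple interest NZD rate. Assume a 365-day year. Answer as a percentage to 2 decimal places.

T = 302/365 years.
By CIP, F/S equals the CNY-to-NZD growth ratio: 2.9978/3.0765 = 0.9744190.
CNY growth factor: 1 + 0.0294×302/365 = 1.0243255.
Hence g_NZD = 1.0512167.
r = (1.0512167 − 1)/(302/365) = 0.061901 → 6.19%.

6.19%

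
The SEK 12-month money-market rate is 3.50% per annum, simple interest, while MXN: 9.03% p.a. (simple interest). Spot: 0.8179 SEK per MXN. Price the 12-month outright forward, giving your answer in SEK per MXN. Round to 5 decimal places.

0.77642

T = 1 year.
Growth of 1 SEK over T: 1 + 0.0350×1 = 1.035000.
Growth of 1 MXN over T: 1 + 0.0903×1 = 1.090300.
So F = 0.8179 × 1.035000 / 1.090300 = 0.7764161 (SEK/MXN).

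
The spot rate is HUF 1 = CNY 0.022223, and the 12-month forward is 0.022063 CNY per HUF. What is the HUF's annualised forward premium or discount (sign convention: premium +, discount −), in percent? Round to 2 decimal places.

T = 1 year.
HUF trades forward at -0.71997% vs spot over the period.
×(1/T) gives -0.72% p.a.

-0.72%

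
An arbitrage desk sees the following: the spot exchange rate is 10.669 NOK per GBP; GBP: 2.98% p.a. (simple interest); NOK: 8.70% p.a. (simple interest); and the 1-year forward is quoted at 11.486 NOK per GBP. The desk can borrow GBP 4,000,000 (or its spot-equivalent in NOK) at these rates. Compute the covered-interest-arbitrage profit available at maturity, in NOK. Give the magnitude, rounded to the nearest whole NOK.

NOK 924,319

T = 1 year.
Invest the GBP and cover forward: 4,000,000 × 1.029800 × 11.486 = NOK 47,313,131.20.
Convert at spot and invest in NOK: 4,000,000 × 10.669 × 1.087000 = NOK 46,388,812.00.
The quoted forward overvalues GBP, so borrow NOK, buy GBP at spot, deposit the GBP at 2.98%, and sell the proceeds forward at 11.486.
Profit = 47,313,131.20 − 46,388,812.00 = NOK 924,319.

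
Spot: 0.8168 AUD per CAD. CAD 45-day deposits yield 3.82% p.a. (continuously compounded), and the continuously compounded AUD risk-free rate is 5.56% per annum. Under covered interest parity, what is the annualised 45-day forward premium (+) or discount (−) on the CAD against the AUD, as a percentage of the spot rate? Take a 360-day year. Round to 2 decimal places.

+1.74%

T = 45/360 years.
CIP forward (AUD per CAD) = 0.8168 × 1.0069742/1.0047864 = 0.8185785.
(F − S)/S ÷ T = (0.8185785 − 0.8168)/0.8168/(45/360) = 0.017419 → 1.74%.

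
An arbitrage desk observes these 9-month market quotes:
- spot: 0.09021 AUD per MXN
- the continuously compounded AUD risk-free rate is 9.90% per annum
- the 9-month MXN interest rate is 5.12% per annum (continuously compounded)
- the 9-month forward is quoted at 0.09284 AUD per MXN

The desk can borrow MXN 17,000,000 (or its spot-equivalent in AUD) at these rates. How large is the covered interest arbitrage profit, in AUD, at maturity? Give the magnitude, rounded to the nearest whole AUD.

T = 9/12 years.
Route A — deposit MXN, sell forward: 17,000,000 × 1.039146808 × 0.09284 = AUD 1,640,064.62.
Route B — convert at spot, deposit AUD: 17,000,000 × 0.09021 × 1.077076041 = AUD 1,651,771.50.
The quoted forward undervalues MXN, so borrow MXN, convert to AUD at spot, deposit the AUD at 9.90%, and buy MXN forward at 0.09284 to cover the loan.
Arbitrage profit = |1,640,064.62 − 1,651,771.50| = AUD 11,707.

AUD 11,707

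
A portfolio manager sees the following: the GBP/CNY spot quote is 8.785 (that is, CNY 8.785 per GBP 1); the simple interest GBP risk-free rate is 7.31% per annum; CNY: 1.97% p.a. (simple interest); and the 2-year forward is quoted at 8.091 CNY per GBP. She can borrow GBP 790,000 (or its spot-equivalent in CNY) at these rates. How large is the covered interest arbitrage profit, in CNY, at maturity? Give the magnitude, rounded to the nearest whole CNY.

CNY 112,792

T = 2 years.
Route A — deposit GBP, sell forward: 790,000 × 1.146200 × 8.091 = CNY 7,326,384.32.
Route B — convert at spot, deposit CNY: 790,000 × 8.785 × 1.039400 = CNY 7,213,591.91.
The quoted forward overvalues GBP, so borrow CNY, buy GBP at spot, deposit the GBP at 7.31%, and sell the proceeds forward at 8.091.
Profit = 7,326,384.32 − 7,213,591.91 = CNY 112,792.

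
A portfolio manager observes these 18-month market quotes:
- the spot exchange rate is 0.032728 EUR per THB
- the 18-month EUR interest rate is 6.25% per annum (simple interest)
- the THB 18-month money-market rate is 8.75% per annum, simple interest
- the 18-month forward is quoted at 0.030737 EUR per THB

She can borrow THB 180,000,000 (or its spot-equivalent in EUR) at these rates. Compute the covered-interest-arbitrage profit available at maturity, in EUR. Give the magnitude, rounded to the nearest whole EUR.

EUR 184,503

T = 18/12 years.
Keep in THB, deliver into the forward: 180,000,000·1.131250·0.030737 = EUR 6,258,821.63.
Swap to EUR now, deposit: 180,000,000·0.032728·1.093750 = EUR 6,443,325.00.
The quoted forward undervalues THB, so borrow THB, convert to EUR at spot, deposit the EUR at 6.25%, and buy THB forward at 0.030737 to cover the loan.
Arbitrage profit = |6,258,821.63 − 6,443,325.00| = EUR 184,503.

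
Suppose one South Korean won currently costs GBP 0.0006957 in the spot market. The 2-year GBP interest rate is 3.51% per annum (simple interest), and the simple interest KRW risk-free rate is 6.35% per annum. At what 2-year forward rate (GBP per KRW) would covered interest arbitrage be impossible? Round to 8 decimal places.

T = 2 years.
GBP growth factor: 1 + 0.0351×2 = 1.070200.
Growth of 1 KRW over T: 1 + 0.0635×2 = 1.127000.
Forward (GBP per KRW) = 0.0006957 × 1.070200 / 1.127000 = 0.0006606372.

0.00066064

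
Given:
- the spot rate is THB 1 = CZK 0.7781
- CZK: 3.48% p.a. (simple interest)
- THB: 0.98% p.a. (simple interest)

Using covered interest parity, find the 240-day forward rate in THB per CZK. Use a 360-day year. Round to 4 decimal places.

T = 240/360 years.
Growth of 1 CZK over T: 1 + 0.0348×240/360 = 1.023200.
THB accumulates by 1 + 0.0098×240/360 = 1.0065333.
CIP: F = S · (grow CZK)/(grow THB) = 0.7781 × 1.023200/1.0065333 = 0.7909842 CZK per THB.
Quoted the other way: 1/0.7909842 = 1.2642 THB per CZK.

1.2642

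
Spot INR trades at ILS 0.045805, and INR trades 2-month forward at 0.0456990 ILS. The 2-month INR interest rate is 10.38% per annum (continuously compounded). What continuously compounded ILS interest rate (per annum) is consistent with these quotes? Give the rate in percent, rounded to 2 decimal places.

8.99%

T = 2/12 years.
CIP gives F = S · g_ILS/g_INR, so g_ILS/g_INR = 0.045699/0.045805 = 0.9976858.
The INR side grows by e^(0.1038×2/12) = 1.0174505.
So the ILS growth factor = 1.0150959.
Take logs: ln 1.0150959 / (2/12) = 0.089899, so 8.99%.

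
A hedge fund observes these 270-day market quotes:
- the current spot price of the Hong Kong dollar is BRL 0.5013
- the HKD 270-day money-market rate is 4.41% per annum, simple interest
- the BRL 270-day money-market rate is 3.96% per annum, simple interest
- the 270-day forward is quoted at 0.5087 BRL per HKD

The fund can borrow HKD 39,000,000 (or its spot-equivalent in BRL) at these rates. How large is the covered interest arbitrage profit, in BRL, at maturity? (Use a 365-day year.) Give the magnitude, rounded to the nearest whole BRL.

T = 270/365 years.
Route A — deposit HKD, sell forward: 39,000,000 × 1.0326219178 × 0.5087 = BRL 20,486,496.01.
Route B — convert at spot, deposit BRL: 39,000,000 × 0.5013 × 1.0292931507 = BRL 20,123,401.60.
The quoted forward overvalues HKD, so borrow BRL, buy HKD at spot, deposit the HKD at 4.41%, and sell the proceeds forward at 0.5087.
Profit = 20,486,496.01 − 20,123,401.60 = BRL 363,094.

BRL 363,094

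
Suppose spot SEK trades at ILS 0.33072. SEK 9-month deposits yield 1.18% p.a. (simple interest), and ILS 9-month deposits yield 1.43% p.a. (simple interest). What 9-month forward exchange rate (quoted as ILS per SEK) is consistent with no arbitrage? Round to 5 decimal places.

T = 9/12 years.
ILS accumulates by 1 + 0.0143×9/12 = 1.010725.
SEK growth factor: 1 + 0.0118×9/12 = 1.008850.
So F = 0.33072 × 1.010725 / 1.008850 = 0.3313347 (ILS/SEK).

0.33133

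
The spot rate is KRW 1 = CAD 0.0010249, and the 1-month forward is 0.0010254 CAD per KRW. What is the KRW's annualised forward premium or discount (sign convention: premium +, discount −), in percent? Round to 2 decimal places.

T = 1/12 years.
KRW trades forward at +0.04879% vs spot over the period.
Per annum: 0.0004879 / (1/12) = 0.005855 = 0.59%.

+0.59%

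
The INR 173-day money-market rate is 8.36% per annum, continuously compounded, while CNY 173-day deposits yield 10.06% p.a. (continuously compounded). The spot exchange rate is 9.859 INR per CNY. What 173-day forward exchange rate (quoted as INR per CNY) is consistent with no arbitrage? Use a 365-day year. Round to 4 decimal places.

T = 173/365 years.
Growth of 1 INR over T: e^(0.0836×173/365) = 1.0404196.
CNY accumulates by e^(0.1006×173/365) = 1.0488367.
So F = 9.859 × 1.0404196 / 1.0488367 = 9.779880 (INR/CNY).

9.7799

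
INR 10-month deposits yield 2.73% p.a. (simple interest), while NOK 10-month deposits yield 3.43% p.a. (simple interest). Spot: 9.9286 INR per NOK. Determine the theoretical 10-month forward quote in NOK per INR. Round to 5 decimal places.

T = 10/12 years.
INR accumulates by 1 + 0.0273×10/12 = 1.022750.
NOK accumulates by 1 + 0.0343×10/12 = 1.0285833.
Forward (INR per NOK) = 9.9286 × 1.022750 / 1.0285833 = 9.872293.
Invert for NOK per INR: 1 / 9.872293 = 0.10129.

0.10129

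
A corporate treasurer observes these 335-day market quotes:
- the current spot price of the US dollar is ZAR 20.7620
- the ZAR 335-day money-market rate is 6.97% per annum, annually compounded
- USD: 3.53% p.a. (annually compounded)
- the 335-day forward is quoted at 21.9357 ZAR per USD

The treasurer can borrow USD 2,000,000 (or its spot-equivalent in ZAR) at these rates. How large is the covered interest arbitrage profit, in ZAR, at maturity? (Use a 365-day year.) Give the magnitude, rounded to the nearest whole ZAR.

ZAR 1,117,820

T = 335/365 years.
Keep in USD, deliver into the forward: 2,000,000·1.0323522177·21.9357 = ZAR 45,290,737.08.
Swap to ZAR now, deposit: 2,000,000·20.7620·1.0637924416 = ZAR 44,172,917.34.
The quoted forward overvalues USD, so borrow ZAR, buy USD at spot, deposit the USD at 3.53%, and sell the proceeds forward at 21.9357.
Profit = 45,290,737.08 − 44,172,917.34 = ZAR 1,117,820.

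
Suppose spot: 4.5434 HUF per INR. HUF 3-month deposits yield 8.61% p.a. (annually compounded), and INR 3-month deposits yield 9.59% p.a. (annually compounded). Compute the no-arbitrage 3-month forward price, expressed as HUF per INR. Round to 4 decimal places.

4.5332

T = 3/12 years.
Growth of 1 HUF over T: (1 + 0.0861)^(3/12) = 1.020863.
Growth of 1 INR over T: (1 + 0.0959)^(3/12) = 1.0231581.
So F = 4.5434 × 1.020863 / 1.0231581 = 4.533208 (HUF/INR).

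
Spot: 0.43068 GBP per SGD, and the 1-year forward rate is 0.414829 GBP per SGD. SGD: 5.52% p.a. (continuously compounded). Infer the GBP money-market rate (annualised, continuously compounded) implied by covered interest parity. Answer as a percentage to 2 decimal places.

1.77%

T = 1 year.
CIP gives F = S · g_GBP/g_SGD, so g_GBP/g_SGD = 0.414829/0.43068 = 0.9631954.
The SGD side grows by e^(0.0552×1) = 1.0567519.
So the GBP growth factor = 1.0178586.
r = ln(1.0178586)/1 = 0.017701 → 1.77%.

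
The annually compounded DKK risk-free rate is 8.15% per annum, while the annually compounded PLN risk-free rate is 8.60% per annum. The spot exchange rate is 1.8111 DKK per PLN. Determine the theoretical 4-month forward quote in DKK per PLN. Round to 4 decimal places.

1.8086

T = 4/12 years.
Growth of 1 DKK over T: (1 + 0.0815)^(4/12) = 1.0264603.
PLN accumulates by (1 + 0.0860)^(4/12) = 1.027882.
CIP: F = S · (grow DKK)/(grow PLN) = 1.8111 × 1.0264603/1.027882 = 1.808595 DKK per PLN.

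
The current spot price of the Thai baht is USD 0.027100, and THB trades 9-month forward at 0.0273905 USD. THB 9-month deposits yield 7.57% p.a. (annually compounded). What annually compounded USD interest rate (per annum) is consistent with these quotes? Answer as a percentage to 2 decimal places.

9.11%

T = 9/12 years.
F/S = 0.0273905/0.0271 = 1.0107196 = (growth of USD) / (growth of THB).
The THB side grows by (1 + 0.0757)^(9/12) = 1.056254.
That pins the USD growth at 1.0675766.
r = 1.0675766^(12/9) − 1 = 0.091102 → 9.11%.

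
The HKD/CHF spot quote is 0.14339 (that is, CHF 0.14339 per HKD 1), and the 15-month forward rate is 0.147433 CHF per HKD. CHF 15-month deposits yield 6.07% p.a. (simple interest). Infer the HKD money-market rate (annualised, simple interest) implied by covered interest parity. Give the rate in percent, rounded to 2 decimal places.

T = 15/12 years.
F/S = 0.147433/0.14339 = 1.0281958 = (growth of CHF) / (growth of HKD).
The CHF side grows by 1 + 0.0607×15/12 = 1.075875.
That pins the HKD growth at 1.0463717.
(1.0463717 − 1)/T = 0.037097, i.e. 3.71%.

3.71%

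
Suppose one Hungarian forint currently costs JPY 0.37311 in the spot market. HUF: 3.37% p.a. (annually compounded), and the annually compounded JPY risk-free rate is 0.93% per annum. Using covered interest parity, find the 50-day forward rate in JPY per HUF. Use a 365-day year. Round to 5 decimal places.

T = 50/365 years.
JPY accumulates by (1 + 0.0093)^(50/365) = 1.0012689.
Growth of 1 HUF over T: (1 + 0.0337)^(50/365) = 1.0045507.
Forward (JPY per HUF) = 0.37311 × 1.0012689 / 1.0045507 = 0.3718911.

0.37189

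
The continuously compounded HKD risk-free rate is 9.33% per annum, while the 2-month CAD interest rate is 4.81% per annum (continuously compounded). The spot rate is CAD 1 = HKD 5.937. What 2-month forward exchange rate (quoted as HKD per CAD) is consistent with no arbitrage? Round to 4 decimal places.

5.9819

T = 2/12 years.
HKD growth factor: e^(0.0933×2/12) = 1.0156715.
Growth of 1 CAD over T: e^(0.0481×2/12) = 1.0080489.
Forward (HKD per CAD) = 5.937 × 1.0156715 / 1.0080489 = 5.981894.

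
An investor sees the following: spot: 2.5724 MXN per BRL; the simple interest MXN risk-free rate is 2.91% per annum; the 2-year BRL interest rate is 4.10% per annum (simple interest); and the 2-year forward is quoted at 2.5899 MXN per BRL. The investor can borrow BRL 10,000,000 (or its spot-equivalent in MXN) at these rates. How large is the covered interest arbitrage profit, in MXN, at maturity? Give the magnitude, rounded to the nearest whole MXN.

MXN 801,581

T = 2 years.
Route A — deposit BRL, sell forward: 10,000,000 × 1.082000 × 2.5899 = MXN 28,022,718.00.
Route B — convert at spot, deposit MXN: 10,000,000 × 2.5724 × 1.058200 = MXN 27,221,136.80.
The quoted forward overvalues BRL, so borrow MXN, buy BRL at spot, deposit the BRL at 4.10%, and sell the proceeds forward at 2.5899.
The gap between the two covered legs is MXN 801,581.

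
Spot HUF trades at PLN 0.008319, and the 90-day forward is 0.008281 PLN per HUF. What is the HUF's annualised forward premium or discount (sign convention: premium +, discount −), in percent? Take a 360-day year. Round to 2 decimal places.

T = 90/360 years.
(F − S)/S = (0.008281 − 0.008319)/0.008319 = -0.0045679.
Per annum: -0.0045679 / (90/360) = -0.018272 = -1.83%.

-1.83%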